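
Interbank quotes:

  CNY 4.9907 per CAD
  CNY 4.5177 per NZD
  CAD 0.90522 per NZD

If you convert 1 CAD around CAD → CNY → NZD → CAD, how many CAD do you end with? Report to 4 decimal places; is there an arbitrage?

Around CAD → CNY → NZD → CAD: 1 × 4.9907 ÷ 4.5177 × 0.90522 = 0.999996
Product ≈ 1 (deviation 0.000%, within rounding noise).

1.0000 (no arbitrage)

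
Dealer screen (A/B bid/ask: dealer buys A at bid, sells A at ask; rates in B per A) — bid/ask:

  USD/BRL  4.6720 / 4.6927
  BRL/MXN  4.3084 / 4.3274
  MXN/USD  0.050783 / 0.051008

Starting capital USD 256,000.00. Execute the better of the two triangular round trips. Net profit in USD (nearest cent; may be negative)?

Best loop USD → BRL → MXN → USD:
USD 256,000.00 × 4.6720 (sell USD at bid) = BRL 1,196,032.00
BRL 1,196,032.00 × 4.3084 (sell BRL at bid) = MXN 5,152,984.27
MXN 5,152,984.27 × 0.050783 (sell MXN at bid) = USD 261,684.00

Net profit: USD 5,684.00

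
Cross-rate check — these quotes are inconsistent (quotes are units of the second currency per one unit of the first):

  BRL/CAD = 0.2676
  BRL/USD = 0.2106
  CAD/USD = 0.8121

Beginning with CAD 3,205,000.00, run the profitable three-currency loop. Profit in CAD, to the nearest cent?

Profit: CAD 102,236.76

Profitable loop is CAD → USD → BRL → CAD:
CAD 3,205,000.00 × 0.8121 = USD 2,602,780.50
USD 2,602,780.50 ÷ 0.2106 = BRL 12,358,881.77
BRL 12,358,881.77 × 0.2676 = CAD 3,307,236.76
Profit = CAD 3,307,236.76 − CAD 3,205,000.00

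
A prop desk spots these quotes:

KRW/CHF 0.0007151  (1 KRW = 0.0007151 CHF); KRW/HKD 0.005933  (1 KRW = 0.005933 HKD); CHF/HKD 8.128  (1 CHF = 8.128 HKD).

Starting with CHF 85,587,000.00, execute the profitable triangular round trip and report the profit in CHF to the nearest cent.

Profitable loop is CHF → KRW → HKD → CHF:
CHF 85,587,000.00 ÷ 0.0007151 = KRW 119,685,358,691
KRW 119,685,358,691 × 0.005933 = HKD 710,093,233.11
HKD 710,093,233.11 ÷ 8.128 = CHF 87,363,832.81
Profit = CHF 87,363,832.81 − CHF 85,587,000.00

Profit: CHF 1,776,832.81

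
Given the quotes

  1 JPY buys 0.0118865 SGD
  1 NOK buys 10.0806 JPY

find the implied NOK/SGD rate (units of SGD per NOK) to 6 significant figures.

1 NOK × 10.0806 = 10.0806 JPY
10.0806 JPY × 0.0118865 = 0.119823 SGD

NOK/SGD = 0.119823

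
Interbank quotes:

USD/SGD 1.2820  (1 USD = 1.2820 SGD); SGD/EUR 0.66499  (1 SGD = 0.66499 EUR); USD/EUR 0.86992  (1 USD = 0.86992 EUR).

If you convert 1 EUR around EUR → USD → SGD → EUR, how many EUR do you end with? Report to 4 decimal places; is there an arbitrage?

Around EUR → USD → SGD → EUR: 1 ÷ 0.86992 × 1.2820 × 0.66499 = 0.979995
Product < 1; profitable direction is EUR → SGD → USD → EUR.

0.9800 (arbitrage exists)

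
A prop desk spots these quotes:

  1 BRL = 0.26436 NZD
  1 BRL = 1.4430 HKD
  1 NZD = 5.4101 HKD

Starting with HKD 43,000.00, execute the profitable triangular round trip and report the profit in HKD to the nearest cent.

Profitable loop is HKD → NZD → BRL → HKD:
HKD 43,000.00 ÷ 5.4101 = NZD 7,948.10
NZD 7,948.10 ÷ 0.26436 = BRL 30,065.43
BRL 30,065.43 × 1.4430 = HKD 43,384.42
Profit = HKD 43,384.42 − HKD 43,000.00

Profit: HKD 384.42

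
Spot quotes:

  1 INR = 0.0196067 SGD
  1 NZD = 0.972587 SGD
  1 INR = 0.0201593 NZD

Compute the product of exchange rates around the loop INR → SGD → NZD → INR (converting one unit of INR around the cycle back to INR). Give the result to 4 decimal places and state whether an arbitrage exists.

1.0000 (no arbitrage)

Around INR → SGD → NZD → INR: 1 × 0.0196067 ÷ 0.972587 ÷ 0.0201593 = 1.000001
Product ≈ 1 (deviation 0.000%, within rounding noise).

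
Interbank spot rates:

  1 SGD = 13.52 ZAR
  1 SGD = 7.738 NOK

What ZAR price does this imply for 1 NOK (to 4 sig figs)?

NOK/ZAR = 1.747

1 NOK ÷ 7.738 = 0.129232 SGD
0.129232 SGD × 13.52 = 1.74722 ZAR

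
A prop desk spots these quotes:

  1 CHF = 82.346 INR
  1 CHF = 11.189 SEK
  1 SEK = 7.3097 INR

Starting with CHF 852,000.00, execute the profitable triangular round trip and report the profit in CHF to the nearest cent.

Profitable loop is CHF → INR → SEK → CHF:
CHF 852,000.00 × 82.346 = INR 70,158,792.00
INR 70,158,792.00 ÷ 7.3097 = SEK 9,598,039.86
SEK 9,598,039.86 ÷ 11.189 = CHF 857,810.34
Profit = CHF 857,810.34 − CHF 852,000.00

Profit: CHF 5,810.34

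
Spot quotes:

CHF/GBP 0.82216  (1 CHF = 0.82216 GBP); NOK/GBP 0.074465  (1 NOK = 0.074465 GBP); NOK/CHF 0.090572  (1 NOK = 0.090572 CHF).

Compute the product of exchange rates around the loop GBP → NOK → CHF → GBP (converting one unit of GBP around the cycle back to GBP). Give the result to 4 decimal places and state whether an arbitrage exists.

Around GBP → NOK → CHF → GBP: 1 ÷ 0.074465 × 0.090572 × 0.82216 = 0.999996
Product ≈ 1 (deviation 0.000%, within rounding noise).

1.0000 (no arbitrage)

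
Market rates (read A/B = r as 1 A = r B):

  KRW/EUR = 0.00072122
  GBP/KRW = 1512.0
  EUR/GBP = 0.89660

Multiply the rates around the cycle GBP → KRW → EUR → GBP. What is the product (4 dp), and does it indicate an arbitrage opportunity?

Around GBP → KRW → EUR → GBP: 1 × 1512.0 × 0.00072122 × 0.89660 = 0.977729
Product < 1; profitable direction is GBP → EUR → KRW → GBP.

0.9777 (arbitrage exists)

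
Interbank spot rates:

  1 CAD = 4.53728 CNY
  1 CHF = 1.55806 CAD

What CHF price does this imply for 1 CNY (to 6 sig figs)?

1 CNY ÷ 4.53728 = 0.220396 CAD
0.220396 CAD ÷ 1.55806 = 0.141456 CHF

CNY/CHF = 0.141456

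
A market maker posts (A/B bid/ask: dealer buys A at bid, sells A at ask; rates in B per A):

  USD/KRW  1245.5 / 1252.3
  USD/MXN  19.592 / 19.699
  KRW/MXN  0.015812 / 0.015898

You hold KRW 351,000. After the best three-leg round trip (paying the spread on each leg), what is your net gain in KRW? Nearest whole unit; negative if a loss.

Best loop KRW → MXN → USD → KRW:
KRW 351,000 × 0.015812 (sell KRW at bid) = MXN 5,550.01
MXN 5,550.01 ÷ 19.699 (buy USD at ask) = USD 281.74
USD 281.74 × 1245.5 (sell USD at bid) = KRW 350,908

Net result: KRW -92 (no profitable arbitrage after spreads)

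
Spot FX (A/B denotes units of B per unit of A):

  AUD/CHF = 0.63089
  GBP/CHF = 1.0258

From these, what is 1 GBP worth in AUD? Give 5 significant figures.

GBP/AUD = 1.6260

1 GBP × 1.0258 = 1.0258 CHF
1.0258 CHF ÷ 0.63089 = 1.62596 AUD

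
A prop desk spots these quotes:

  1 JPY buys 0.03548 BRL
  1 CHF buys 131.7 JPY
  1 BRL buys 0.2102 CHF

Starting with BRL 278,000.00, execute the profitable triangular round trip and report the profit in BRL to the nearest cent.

Profitable loop is BRL → JPY → CHF → BRL:
BRL 278,000.00 ÷ 0.03548 = JPY 7,835,400
JPY 7,835,400 ÷ 131.7 = CHF 59,494.31
CHF 59,494.31 ÷ 0.2102 = BRL 283,036.66
Profit = BRL 283,036.66 − BRL 278,000.00

Profit: BRL 5,036.66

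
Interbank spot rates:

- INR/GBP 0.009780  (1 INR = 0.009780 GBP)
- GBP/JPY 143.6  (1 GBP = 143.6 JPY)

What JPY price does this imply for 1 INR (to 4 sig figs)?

INR/JPY = 1.404

1 INR × 0.009780 = 0.00978 GBP
0.00978 GBP × 143.6 = 1.40441 JPY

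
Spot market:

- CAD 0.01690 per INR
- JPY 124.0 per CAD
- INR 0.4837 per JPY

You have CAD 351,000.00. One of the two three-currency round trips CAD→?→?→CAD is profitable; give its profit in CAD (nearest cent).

Profitable loop is CAD → JPY → INR → CAD:
CAD 351,000.00 × 124.0 = JPY 43,524,000
JPY 43,524,000 × 0.4837 = INR 21,052,558.80
INR 21,052,558.80 × 0.01690 = CAD 355,788.24
Profit = CAD 355,788.24 − CAD 351,000.00

Profit: CAD 4,788.24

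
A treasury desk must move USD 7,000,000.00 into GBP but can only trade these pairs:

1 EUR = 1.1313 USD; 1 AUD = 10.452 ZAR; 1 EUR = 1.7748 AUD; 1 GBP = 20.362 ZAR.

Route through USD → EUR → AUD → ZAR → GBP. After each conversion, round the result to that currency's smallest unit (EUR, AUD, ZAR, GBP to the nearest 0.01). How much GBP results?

GBP 5,637,007.87

USD 7,000,000.00 ÷ 1.1313 = EUR 6,187,571.82
EUR 6,187,571.82 × 1.7748 = AUD 10,981,702.47
AUD 10,981,702.47 × 10.452 = ZAR 114,780,754.22
ZAR 114,780,754.22 ÷ 20.362 = GBP 5,637,007.87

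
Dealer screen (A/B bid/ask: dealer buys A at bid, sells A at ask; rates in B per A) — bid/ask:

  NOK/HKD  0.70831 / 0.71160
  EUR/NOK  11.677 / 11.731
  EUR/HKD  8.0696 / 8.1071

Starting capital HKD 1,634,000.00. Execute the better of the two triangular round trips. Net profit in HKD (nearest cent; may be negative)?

Net profit: HKD 33,021.40

Best loop HKD → EUR → NOK → HKD:
HKD 1,634,000.00 ÷ 8.1071 (buy EUR at ask) = EUR 201,551.73
EUR 201,551.73 × 11.677 (sell EUR at bid) = NOK 2,353,519.51
NOK 2,353,519.51 × 0.70831 (sell NOK at bid) = HKD 1,667,021.40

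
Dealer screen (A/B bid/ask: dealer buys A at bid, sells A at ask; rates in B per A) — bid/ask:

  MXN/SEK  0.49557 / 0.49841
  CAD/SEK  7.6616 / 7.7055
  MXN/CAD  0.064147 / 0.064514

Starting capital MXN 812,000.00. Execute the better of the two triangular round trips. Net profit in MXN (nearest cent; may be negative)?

Best loop MXN → SEK → CAD → MXN:
MXN 812,000.00 × 0.49557 (sell MXN at bid) = SEK 402,402.84
SEK 402,402.84 ÷ 7.7055 (buy CAD at ask) = CAD 52,222.81
CAD 52,222.81 ÷ 0.064514 (buy MXN at ask) = MXN 809,480.22

Net result: MXN -2,519.78 (no profitable arbitrage after spreads)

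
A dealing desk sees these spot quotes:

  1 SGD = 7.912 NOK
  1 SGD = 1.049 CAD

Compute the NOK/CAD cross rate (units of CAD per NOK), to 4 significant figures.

NOK/CAD = 0.1326

1 NOK ÷ 7.912 = 0.12639 SGD
0.12639 SGD × 1.049 = 0.132583 CAD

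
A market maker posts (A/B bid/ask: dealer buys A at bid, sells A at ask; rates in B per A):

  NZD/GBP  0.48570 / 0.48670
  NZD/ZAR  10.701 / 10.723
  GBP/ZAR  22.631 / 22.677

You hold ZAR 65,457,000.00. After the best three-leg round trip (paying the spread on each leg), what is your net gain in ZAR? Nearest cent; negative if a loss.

Best loop ZAR → NZD → GBP → ZAR:
ZAR 65,457,000.00 ÷ 10.723 (buy NZD at ask) = NZD 6,104,355.12
NZD 6,104,355.12 × 0.48570 (sell NZD at bid) = GBP 2,964,885.28
GBP 2,964,885.28 × 22.631 (sell GBP at bid) = ZAR 67,098,318.86

Net profit: ZAR 1,641,318.86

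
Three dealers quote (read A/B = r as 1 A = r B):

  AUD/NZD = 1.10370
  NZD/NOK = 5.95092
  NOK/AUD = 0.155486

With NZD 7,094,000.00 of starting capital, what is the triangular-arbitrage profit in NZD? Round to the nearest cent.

Profit: NZD 150,653.68

Profitable loop is NZD → NOK → AUD → NZD:
NZD 7,094,000.00 × 5.95092 = NOK 42,215,826.48
NOK 42,215,826.48 × 0.155486 = AUD 6,563,970.00
AUD 6,563,970.00 × 1.10370 = NZD 7,244,653.68
Profit = NZD 7,244,653.68 − NZD 7,094,000.00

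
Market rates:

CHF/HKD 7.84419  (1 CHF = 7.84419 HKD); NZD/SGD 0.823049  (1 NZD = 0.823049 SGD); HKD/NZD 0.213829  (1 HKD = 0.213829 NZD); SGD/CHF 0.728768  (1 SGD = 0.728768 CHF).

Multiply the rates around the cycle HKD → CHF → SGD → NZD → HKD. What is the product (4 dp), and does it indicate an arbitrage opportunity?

Around HKD → CHF → SGD → NZD → HKD: 1 ÷ 7.84419 ÷ 0.728768 ÷ 0.823049 ÷ 0.213829 = 0.993963
Product < 1; profitable direction is HKD → NZD → SGD → CHF → HKD.

0.9940 (arbitrage exists)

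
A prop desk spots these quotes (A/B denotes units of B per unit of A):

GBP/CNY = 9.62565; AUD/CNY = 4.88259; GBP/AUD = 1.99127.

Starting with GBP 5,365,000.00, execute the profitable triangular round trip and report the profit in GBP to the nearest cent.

Profitable loop is GBP → AUD → CNY → GBP:
GBP 5,365,000.00 × 1.99127 = AUD 10,683,163.55
AUD 10,683,163.55 × 4.88259 = CNY 52,161,507.52
CNY 52,161,507.52 ÷ 9.62565 = GBP 5,419,011.45
Profit = GBP 5,419,011.45 − GBP 5,365,000.00

Profit: GBP 54,011.45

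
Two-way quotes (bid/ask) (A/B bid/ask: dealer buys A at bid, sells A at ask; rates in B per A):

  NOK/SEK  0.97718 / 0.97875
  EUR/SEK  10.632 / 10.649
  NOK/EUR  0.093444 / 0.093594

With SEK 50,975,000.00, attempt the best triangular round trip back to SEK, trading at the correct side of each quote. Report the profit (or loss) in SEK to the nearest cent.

Best loop SEK → NOK → EUR → SEK:
SEK 50,975,000.00 ÷ 0.97875 (buy NOK at ask) = NOK 52,081,736.91
NOK 52,081,736.91 × 0.093444 (sell NOK at bid) = EUR 4,866,725.82
EUR 4,866,725.82 × 10.632 (sell EUR at bid) = SEK 51,743,028.96

Net profit: SEK 768,028.96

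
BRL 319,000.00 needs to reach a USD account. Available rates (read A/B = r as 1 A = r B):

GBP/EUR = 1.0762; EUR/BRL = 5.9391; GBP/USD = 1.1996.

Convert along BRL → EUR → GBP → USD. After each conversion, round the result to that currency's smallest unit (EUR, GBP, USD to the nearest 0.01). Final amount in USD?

USD 59,870.58

BRL 319,000.00 ÷ 5.9391 = EUR 53,711.84
EUR 53,711.84 ÷ 1.0762 = GBP 49,908.79
GBP 49,908.79 × 1.1996 = USD 59,870.58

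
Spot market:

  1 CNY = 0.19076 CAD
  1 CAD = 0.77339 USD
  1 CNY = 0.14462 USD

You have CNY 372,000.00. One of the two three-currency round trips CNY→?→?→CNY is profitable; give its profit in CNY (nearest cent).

Profit: CNY 7,490.10

Profitable loop is CNY → CAD → USD → CNY:
CNY 372,000.00 × 0.19076 = CAD 70,962.72
CAD 70,962.72 × 0.77339 = USD 54,881.86
USD 54,881.86 ÷ 0.14462 = CNY 379,490.10
Profit = CNY 379,490.10 − CNY 372,000.00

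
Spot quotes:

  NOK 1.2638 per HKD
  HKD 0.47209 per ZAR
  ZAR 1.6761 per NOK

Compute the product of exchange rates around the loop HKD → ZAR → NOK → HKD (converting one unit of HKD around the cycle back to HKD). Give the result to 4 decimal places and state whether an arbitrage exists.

1.0000 (no arbitrage)

Around HKD → ZAR → NOK → HKD: 1 ÷ 0.47209 ÷ 1.6761 ÷ 1.2638 = 0.999993
Product ≈ 1 (deviation 0.001%, within rounding noise).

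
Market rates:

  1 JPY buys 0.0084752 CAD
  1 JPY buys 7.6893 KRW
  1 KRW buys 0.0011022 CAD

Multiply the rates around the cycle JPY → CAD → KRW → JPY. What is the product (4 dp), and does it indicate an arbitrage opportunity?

1.0000 (no arbitrage)

Around JPY → CAD → KRW → JPY: 1 × 0.0084752 ÷ 0.0011022 ÷ 7.6893 = 1.000006
Product ≈ 1 (deviation 0.001%, within rounding noise).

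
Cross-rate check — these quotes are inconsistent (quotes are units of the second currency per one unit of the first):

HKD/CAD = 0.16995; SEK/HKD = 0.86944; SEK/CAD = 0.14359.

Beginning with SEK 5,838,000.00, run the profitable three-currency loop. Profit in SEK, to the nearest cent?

Profitable loop is SEK → HKD → CAD → SEK:
SEK 5,838,000.00 × 0.86944 = HKD 5,075,790.72
HKD 5,075,790.72 × 0.16995 = CAD 862,630.63
CAD 862,630.63 ÷ 0.14359 = SEK 6,007,595.47
Profit = SEK 6,007,595.47 − SEK 5,838,000.00

Profit: SEK 169,595.47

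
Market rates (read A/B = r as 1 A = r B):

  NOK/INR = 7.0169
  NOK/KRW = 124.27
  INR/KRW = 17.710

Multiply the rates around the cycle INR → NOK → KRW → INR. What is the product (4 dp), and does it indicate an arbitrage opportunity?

Around INR → NOK → KRW → INR: 1 ÷ 7.0169 × 124.27 ÷ 17.710 = 1.000006
Product ≈ 1 (deviation 0.001%, within rounding noise).

1.0000 (no arbitrage)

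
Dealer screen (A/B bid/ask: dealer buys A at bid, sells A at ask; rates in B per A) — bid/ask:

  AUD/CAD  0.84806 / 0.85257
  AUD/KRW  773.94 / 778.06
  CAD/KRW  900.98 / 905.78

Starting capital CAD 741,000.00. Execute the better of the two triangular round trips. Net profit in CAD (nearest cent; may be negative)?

Best loop CAD → AUD → KRW → CAD:
CAD 741,000.00 ÷ 0.85257 (buy AUD at ask) = AUD 869,136.85
AUD 869,136.85 × 773.94 (sell AUD at bid) = KRW 672,659,770
KRW 672,659,770 ÷ 905.78 (buy CAD at ask) = CAD 742,630.41

Net profit: CAD 1,630.41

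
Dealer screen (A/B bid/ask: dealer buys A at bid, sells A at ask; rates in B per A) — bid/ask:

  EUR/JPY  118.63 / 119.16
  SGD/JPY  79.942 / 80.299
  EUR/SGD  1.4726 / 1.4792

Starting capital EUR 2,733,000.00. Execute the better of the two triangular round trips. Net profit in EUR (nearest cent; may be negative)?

Best loop EUR → JPY → SGD → EUR:
EUR 2,733,000.00 × 118.63 (sell EUR at bid) = JPY 324,215,790
JPY 324,215,790 ÷ 80.299 (buy SGD at ask) = SGD 4,037,606.82
SGD 4,037,606.82 ÷ 1.4792 (buy EUR at ask) = EUR 2,729,588.17

Net result: EUR -3,411.83 (no profitable arbitrage after spreads)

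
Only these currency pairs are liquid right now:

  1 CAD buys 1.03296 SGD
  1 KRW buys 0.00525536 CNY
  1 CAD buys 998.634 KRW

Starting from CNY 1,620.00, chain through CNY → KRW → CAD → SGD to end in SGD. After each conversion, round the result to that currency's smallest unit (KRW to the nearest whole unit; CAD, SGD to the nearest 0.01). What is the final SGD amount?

CNY 1,620.00 ÷ 0.00525536 = KRW 308,257
KRW 308,257 ÷ 998.634 = CAD 308.68
CAD 308.68 × 1.03296 = SGD 318.85

SGD 318.85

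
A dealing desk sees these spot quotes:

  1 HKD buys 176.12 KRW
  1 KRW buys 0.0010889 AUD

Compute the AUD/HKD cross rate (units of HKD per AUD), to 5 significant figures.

1 AUD ÷ 0.0010889 = 918.358 KRW
918.358 KRW ÷ 176.12 = 5.21439 HKD

AUD/HKD = 5.2144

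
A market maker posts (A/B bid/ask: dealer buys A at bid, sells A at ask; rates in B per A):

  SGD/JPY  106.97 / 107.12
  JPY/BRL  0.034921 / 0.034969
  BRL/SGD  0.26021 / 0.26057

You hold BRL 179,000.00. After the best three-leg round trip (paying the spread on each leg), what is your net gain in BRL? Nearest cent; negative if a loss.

Net profit: BRL 4,389.66

Best loop BRL → JPY → SGD → BRL:
BRL 179,000.00 ÷ 0.034969 (buy JPY at ask) = JPY 5,118,820
JPY 5,118,820 ÷ 107.12 (buy SGD at ask) = SGD 47,785.84
SGD 47,785.84 ÷ 0.26057 (buy BRL at ask) = BRL 183,389.66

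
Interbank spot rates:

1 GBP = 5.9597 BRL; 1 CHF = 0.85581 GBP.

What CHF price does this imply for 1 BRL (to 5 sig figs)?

BRL/CHF = 0.19606

1 BRL ÷ 5.9597 = 0.167794 GBP
0.167794 GBP ÷ 0.85581 = 0.196064 CHF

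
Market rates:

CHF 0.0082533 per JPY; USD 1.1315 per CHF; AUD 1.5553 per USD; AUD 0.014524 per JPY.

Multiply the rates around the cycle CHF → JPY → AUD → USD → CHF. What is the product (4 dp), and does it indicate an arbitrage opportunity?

1.0000 (no arbitrage)

Around CHF → JPY → AUD → USD → CHF: 1 ÷ 0.0082533 × 0.014524 ÷ 1.5553 ÷ 1.1315 = 0.999977
Product ≈ 1 (deviation 0.002%, within rounding noise).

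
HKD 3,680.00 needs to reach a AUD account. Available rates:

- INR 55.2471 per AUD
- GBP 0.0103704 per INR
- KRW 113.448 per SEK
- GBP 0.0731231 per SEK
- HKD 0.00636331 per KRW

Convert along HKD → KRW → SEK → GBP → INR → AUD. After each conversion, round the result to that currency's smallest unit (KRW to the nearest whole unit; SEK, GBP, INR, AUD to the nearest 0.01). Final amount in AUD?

AUD 650.60

HKD 3,680.00 ÷ 0.00636331 = KRW 578,315
KRW 578,315 ÷ 113.448 = SEK 5,097.62
SEK 5,097.62 × 0.0731231 = GBP 372.75
GBP 372.75 ÷ 0.0103704 = INR 35,943.65
INR 35,943.65 ÷ 55.2471 = AUD 650.60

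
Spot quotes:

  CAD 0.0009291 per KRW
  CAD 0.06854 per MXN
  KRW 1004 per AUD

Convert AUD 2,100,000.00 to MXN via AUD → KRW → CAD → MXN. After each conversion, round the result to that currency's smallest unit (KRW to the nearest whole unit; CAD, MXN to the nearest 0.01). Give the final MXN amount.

MXN 28,580,601.69

AUD 2,100,000.00 × 1004 = KRW 2,108,400,000
KRW 2,108,400,000 × 0.0009291 = CAD 1,958,914.44
CAD 1,958,914.44 ÷ 0.06854 = MXN 28,580,601.69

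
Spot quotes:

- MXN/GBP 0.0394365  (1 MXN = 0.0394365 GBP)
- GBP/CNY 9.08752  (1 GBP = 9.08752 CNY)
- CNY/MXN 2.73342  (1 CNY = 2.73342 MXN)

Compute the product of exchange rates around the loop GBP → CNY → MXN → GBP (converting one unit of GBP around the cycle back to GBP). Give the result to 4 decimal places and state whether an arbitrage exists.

0.9796 (arbitrage exists)

Around GBP → CNY → MXN → GBP: 1 × 9.08752 × 2.73342 × 0.0394365 = 0.979603
Product < 1; profitable direction is GBP → MXN → CNY → GBP.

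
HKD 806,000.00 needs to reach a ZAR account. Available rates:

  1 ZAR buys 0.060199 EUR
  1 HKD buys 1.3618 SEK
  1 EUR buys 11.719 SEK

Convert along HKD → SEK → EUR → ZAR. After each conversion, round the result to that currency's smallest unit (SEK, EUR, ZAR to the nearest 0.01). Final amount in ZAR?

HKD 806,000.00 × 1.3618 = SEK 1,097,610.80
SEK 1,097,610.80 ÷ 11.719 = EUR 93,660.79
EUR 93,660.79 ÷ 0.060199 = ZAR 1,555,852.92

ZAR 1,555,852.92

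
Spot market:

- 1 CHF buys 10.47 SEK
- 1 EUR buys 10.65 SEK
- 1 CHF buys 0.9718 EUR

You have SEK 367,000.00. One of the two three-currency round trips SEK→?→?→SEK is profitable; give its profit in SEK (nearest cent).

Profitable loop is SEK → EUR → CHF → SEK:
SEK 367,000.00 ÷ 10.65 = EUR 34,460.09
EUR 34,460.09 ÷ 0.9718 = CHF 35,460.07
CHF 35,460.07 × 10.47 = SEK 371,266.91
Profit = SEK 371,266.91 − SEK 367,000.00

Profit: SEK 4,266.91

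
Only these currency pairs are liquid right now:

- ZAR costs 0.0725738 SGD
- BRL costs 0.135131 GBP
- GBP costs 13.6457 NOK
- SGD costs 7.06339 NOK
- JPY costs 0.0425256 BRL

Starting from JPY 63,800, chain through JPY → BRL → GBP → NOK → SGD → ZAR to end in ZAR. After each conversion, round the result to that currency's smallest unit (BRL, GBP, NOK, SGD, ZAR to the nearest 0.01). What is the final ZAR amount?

ZAR 9,759.58

JPY 63,800 × 0.0425256 = BRL 2,713.13
BRL 2,713.13 × 0.135131 = GBP 366.63
GBP 366.63 × 13.6457 = NOK 5,002.92
NOK 5,002.92 ÷ 7.06339 = SGD 708.29
SGD 708.29 ÷ 0.0725738 = ZAR 9,759.58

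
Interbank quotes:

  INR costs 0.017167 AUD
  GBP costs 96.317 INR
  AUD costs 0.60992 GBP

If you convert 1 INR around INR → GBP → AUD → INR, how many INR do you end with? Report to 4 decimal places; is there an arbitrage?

0.9916 (arbitrage exists)

Around INR → GBP → AUD → INR: 1 ÷ 96.317 ÷ 0.60992 ÷ 0.017167 = 0.991585
Product < 1; profitable direction is INR → AUD → GBP → INR.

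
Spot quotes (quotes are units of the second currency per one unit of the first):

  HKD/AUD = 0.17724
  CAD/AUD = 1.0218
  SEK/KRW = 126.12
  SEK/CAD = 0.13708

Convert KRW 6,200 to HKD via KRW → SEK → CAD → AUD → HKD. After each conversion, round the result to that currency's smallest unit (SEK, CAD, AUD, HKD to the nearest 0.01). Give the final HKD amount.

KRW 6,200 ÷ 126.12 = SEK 49.16
SEK 49.16 × 0.13708 = CAD 6.74
CAD 6.74 × 1.0218 = AUD 6.89
AUD 6.89 ÷ 0.17724 = HKD 38.87

HKD 38.87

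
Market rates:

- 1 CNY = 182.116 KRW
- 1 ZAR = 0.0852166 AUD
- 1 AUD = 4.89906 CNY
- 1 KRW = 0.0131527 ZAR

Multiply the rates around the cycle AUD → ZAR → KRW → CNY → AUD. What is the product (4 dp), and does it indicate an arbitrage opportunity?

1.0000 (no arbitrage)

Around AUD → ZAR → KRW → CNY → AUD: 1 ÷ 0.0852166 ÷ 0.0131527 ÷ 182.116 ÷ 4.89906 = 1.000000
Product ≈ 1 (deviation 0.000%, within rounding noise).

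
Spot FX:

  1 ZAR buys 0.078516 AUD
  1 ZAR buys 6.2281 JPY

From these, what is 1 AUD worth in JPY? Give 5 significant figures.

1 AUD ÷ 0.078516 = 12.7363 ZAR
12.7363 ZAR × 6.2281 = 79.3227 JPY

AUD/JPY = 79.323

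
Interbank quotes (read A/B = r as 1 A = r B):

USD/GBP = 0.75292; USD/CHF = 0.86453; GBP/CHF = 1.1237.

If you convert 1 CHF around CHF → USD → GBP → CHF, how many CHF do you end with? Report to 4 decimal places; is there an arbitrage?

Around CHF → USD → GBP → CHF: 1 ÷ 0.86453 × 0.75292 × 1.1237 = 0.978631
Product < 1; profitable direction is CHF → GBP → USD → CHF.

0.9786 (arbitrage exists)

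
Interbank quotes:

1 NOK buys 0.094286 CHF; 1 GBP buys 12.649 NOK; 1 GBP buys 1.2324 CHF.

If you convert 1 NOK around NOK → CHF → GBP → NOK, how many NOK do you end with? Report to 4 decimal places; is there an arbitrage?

0.9677 (arbitrage exists)

Around NOK → CHF → GBP → NOK: 1 × 0.094286 ÷ 1.2324 × 12.649 = 0.967724
Product < 1; profitable direction is NOK → GBP → CHF → NOK.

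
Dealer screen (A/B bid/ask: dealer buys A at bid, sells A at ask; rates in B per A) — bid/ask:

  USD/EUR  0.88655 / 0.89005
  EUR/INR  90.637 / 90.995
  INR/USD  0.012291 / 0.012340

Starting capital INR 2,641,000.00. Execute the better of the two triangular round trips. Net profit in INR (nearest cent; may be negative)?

Best loop INR → EUR → USD → INR:
INR 2,641,000.00 ÷ 90.995 (buy EUR at ask) = EUR 29,023.57
EUR 29,023.57 ÷ 0.89005 (buy USD at ask) = USD 32,608.92
USD 32,608.92 ÷ 0.012340 (buy INR at ask) = INR 2,642,538.40

Net profit: INR 1,538.40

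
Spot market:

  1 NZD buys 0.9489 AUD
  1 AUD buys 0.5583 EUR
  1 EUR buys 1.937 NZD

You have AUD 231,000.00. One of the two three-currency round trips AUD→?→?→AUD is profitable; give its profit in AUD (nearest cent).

Profitable loop is AUD → EUR → NZD → AUD:
AUD 231,000.00 × 0.5583 = EUR 128,967.30
EUR 128,967.30 × 1.937 = NZD 249,809.66
NZD 249,809.66 × 0.9489 = AUD 237,044.39
Profit = AUD 237,044.39 − AUD 231,000.00

Profit: AUD 6,044.39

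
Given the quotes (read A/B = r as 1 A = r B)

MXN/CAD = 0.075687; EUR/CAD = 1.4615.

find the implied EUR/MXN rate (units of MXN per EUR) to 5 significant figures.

EUR/MXN = 19.310

1 EUR × 1.4615 = 1.4615 CAD
1.4615 CAD ÷ 0.075687 = 19.3098 MXN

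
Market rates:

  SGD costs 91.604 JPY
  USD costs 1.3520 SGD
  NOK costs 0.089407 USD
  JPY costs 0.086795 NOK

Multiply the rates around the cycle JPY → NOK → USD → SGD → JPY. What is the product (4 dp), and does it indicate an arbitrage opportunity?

0.9611 (arbitrage exists)

Around JPY → NOK → USD → SGD → JPY: 1 × 0.086795 × 0.089407 × 1.3520 × 91.604 = 0.961075
Product < 1; profitable direction is JPY → SGD → USD → NOK → JPY.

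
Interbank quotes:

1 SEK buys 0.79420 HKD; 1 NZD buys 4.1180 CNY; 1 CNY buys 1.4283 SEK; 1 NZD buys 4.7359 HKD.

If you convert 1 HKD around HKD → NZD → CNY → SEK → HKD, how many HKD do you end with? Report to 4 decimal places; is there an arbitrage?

0.9864 (arbitrage exists)

Around HKD → NZD → CNY → SEK → HKD: 1 ÷ 4.7359 × 4.1180 × 1.4283 × 0.79420 = 0.986355
Product < 1; profitable direction is HKD → SEK → CNY → NZD → HKD.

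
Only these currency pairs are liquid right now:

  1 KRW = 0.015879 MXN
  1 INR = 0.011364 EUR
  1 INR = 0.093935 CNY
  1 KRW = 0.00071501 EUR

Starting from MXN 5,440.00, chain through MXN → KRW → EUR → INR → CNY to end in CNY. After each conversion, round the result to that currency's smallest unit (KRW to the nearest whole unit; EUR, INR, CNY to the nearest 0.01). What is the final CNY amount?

MXN 5,440.00 ÷ 0.015879 = KRW 342,591
KRW 342,591 × 0.00071501 = EUR 244.96
EUR 244.96 ÷ 0.011364 = INR 21,555.79
INR 21,555.79 × 0.093935 = CNY 2,024.84

CNY 2,024.84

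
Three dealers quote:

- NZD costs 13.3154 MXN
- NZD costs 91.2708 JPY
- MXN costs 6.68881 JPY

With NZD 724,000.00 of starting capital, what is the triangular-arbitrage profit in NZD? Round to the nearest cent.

Profitable loop is NZD → JPY → MXN → NZD:
NZD 724,000.00 × 91.2708 = JPY 66,080,059
JPY 66,080,059 ÷ 6.68881 = MXN 9,879,195.13
MXN 9,879,195.13 ÷ 13.3154 = NZD 741,937.54
Profit = NZD 741,937.54 − NZD 724,000.00

Profit: NZD 17,937.54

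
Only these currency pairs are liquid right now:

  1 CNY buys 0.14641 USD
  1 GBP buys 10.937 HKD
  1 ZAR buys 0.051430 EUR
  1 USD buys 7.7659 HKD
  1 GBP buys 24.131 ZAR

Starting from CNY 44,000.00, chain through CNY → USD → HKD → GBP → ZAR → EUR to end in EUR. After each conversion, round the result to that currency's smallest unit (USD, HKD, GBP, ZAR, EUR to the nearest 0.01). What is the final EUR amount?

CNY 44,000.00 × 0.14641 = USD 6,442.04
USD 6,442.04 × 7.7659 = HKD 50,028.24
HKD 50,028.24 ÷ 10.937 = GBP 4,574.22
GBP 4,574.22 × 24.131 = ZAR 110,380.50
ZAR 110,380.50 × 0.051430 = EUR 5,676.87

EUR 5,676.87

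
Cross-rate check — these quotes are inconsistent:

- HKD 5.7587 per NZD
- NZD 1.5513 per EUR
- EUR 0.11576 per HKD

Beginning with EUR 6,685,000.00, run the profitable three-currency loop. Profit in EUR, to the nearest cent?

Profitable loop is EUR → NZD → HKD → EUR:
EUR 6,685,000.00 × 1.5513 = NZD 10,370,440.50
NZD 10,370,440.50 × 5.7587 = HKD 59,720,255.71
HKD 59,720,255.71 × 0.11576 = EUR 6,913,216.80
Profit = EUR 6,913,216.80 − EUR 6,685,000.00

Profit: EUR 228,216.80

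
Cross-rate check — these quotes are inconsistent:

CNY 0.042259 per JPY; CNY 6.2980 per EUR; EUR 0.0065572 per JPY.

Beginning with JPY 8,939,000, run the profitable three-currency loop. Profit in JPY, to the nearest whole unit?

Profit: JPY 208,177

Profitable loop is JPY → CNY → EUR → JPY:
JPY 8,939,000 × 0.042259 = CNY 377,753.20
CNY 377,753.20 ÷ 6.2980 = EUR 59,979.87
EUR 59,979.87 ÷ 0.0065572 = JPY 9,147,177
Profit = JPY 9,147,177 − JPY 8,939,000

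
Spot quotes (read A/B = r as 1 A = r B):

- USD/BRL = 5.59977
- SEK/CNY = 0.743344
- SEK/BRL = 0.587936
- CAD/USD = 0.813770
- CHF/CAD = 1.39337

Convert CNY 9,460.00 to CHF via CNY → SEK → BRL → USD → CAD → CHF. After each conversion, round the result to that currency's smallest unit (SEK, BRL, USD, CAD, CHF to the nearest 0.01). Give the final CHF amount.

CHF 1,178.40

CNY 9,460.00 ÷ 0.743344 = SEK 12,726.27
SEK 12,726.27 × 0.587936 = BRL 7,482.23
BRL 7,482.23 ÷ 5.59977 = USD 1,336.17
USD 1,336.17 ÷ 0.813770 = CAD 1,641.95
CAD 1,641.95 ÷ 1.39337 = CHF 1,178.40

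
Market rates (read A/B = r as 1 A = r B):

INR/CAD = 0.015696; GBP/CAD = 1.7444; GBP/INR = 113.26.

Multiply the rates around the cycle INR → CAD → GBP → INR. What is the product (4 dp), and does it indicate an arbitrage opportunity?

1.0191 (arbitrage exists)

Around INR → CAD → GBP → INR: 1 × 0.015696 ÷ 1.7444 × 113.26 = 1.019106
Product > 1; profitable direction is INR → CAD → GBP → INR.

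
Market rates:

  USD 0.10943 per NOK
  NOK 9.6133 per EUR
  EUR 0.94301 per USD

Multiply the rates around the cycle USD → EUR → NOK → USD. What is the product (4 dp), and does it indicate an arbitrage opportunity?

0.9920 (arbitrage exists)

Around USD → EUR → NOK → USD: 1 × 0.94301 × 9.6133 × 0.10943 = 0.992031
Product < 1; profitable direction is USD → NOK → EUR → USD.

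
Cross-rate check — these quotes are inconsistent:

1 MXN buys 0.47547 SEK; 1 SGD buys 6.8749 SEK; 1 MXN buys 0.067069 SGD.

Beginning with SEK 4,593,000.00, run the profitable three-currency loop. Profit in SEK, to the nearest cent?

Profitable loop is SEK → SGD → MXN → SEK:
SEK 4,593,000.00 ÷ 6.8749 = SGD 668,082.44
SGD 668,082.44 ÷ 0.067069 = MXN 9,961,121.31
MXN 9,961,121.31 × 0.47547 = SEK 4,736,214.35
Profit = SEK 4,736,214.35 − SEK 4,593,000.00

Profit: SEK 143,214.35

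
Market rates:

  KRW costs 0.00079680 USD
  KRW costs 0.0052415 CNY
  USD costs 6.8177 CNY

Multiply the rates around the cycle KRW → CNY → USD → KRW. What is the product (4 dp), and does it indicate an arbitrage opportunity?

0.9649 (arbitrage exists)

Around KRW → CNY → USD → KRW: 1 × 0.0052415 ÷ 6.8177 ÷ 0.00079680 = 0.964869
Product < 1; profitable direction is KRW → USD → CNY → KRW.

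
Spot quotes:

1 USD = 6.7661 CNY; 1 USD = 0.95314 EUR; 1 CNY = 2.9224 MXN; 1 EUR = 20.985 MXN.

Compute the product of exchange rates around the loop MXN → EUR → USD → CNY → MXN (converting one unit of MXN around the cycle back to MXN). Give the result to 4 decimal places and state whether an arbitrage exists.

0.9886 (arbitrage exists)

Around MXN → EUR → USD → CNY → MXN: 1 ÷ 20.985 ÷ 0.95314 × 6.7661 × 2.9224 = 0.988581
Product < 1; profitable direction is MXN → CNY → USD → EUR → MXN.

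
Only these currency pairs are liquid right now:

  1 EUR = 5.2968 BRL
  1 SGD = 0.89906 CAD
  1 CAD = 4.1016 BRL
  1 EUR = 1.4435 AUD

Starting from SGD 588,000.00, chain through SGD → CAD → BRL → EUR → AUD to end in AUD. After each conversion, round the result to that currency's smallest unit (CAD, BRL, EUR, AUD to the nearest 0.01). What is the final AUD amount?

AUD 590,911.61

SGD 588,000.00 × 0.89906 = CAD 528,647.28
CAD 528,647.28 × 4.1016 = BRL 2,168,299.68
BRL 2,168,299.68 ÷ 5.2968 = EUR 409,360.31
EUR 409,360.31 × 1.4435 = AUD 590,911.61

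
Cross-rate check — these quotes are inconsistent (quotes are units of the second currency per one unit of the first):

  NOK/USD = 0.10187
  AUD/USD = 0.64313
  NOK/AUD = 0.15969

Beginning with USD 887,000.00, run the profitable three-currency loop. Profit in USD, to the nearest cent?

Profitable loop is USD → NOK → AUD → USD:
USD 887,000.00 ÷ 0.10187 = NOK 8,707,175.81
NOK 8,707,175.81 × 0.15969 = AUD 1,390,448.91
AUD 1,390,448.91 × 0.64313 = USD 894,239.40
Profit = USD 894,239.40 − USD 887,000.00

Profit: USD 7,239.40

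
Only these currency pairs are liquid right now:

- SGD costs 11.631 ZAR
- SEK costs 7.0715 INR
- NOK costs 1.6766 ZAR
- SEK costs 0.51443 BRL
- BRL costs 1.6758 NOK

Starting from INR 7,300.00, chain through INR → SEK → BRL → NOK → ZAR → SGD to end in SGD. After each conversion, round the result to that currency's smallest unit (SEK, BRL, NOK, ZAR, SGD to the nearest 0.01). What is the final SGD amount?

SGD 128.28

INR 7,300.00 ÷ 7.0715 = SEK 1,032.31
SEK 1,032.31 × 0.51443 = BRL 531.05
BRL 531.05 × 1.6758 = NOK 889.93
NOK 889.93 × 1.6766 = ZAR 1,492.06
ZAR 1,492.06 ÷ 11.631 = SGD 128.28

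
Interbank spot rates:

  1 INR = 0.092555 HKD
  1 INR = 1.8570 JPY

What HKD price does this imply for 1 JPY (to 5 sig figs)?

1 JPY ÷ 1.8570 = 0.538503 INR
0.538503 INR × 0.092555 = 0.0498411 HKD

JPY/HKD = 0.049841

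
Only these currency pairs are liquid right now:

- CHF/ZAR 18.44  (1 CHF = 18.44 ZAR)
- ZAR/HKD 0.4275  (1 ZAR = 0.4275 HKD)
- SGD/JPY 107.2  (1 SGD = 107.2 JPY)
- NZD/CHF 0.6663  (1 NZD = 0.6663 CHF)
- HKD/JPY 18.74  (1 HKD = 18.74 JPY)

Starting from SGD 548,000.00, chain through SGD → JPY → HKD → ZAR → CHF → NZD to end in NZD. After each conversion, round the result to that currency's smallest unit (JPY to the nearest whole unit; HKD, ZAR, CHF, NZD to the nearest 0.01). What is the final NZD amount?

NZD 596,813.87

SGD 548,000.00 × 107.2 = JPY 58,745,600
JPY 58,745,600 ÷ 18.74 = HKD 3,134,770.54
HKD 3,134,770.54 ÷ 0.4275 = ZAR 7,332,796.58
ZAR 7,332,796.58 ÷ 18.44 = CHF 397,657.08
CHF 397,657.08 ÷ 0.6663 = NZD 596,813.87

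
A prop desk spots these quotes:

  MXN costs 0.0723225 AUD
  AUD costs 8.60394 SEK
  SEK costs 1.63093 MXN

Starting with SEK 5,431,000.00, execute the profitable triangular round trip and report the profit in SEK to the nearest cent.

Profitable loop is SEK → MXN → AUD → SEK:
SEK 5,431,000.00 × 1.63093 = MXN 8,857,580.83
MXN 8,857,580.83 × 0.0723225 = AUD 640,602.39
AUD 640,602.39 × 8.60394 = SEK 5,511,704.52
Profit = SEK 5,511,704.52 − SEK 5,431,000.00

Profit: SEK 80,704.52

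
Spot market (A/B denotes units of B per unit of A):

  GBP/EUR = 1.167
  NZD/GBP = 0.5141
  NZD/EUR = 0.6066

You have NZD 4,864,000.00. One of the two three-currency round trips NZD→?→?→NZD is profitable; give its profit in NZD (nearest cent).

Profitable loop is NZD → EUR → GBP → NZD:
NZD 4,864,000.00 × 0.6066 = EUR 2,950,502.40
EUR 2,950,502.40 ÷ 1.167 = GBP 2,528,279.69
GBP 2,528,279.69 ÷ 0.5141 = NZD 4,917,875.30
Profit = NZD 4,917,875.30 − NZD 4,864,000.00

Profit: NZD 53,875.30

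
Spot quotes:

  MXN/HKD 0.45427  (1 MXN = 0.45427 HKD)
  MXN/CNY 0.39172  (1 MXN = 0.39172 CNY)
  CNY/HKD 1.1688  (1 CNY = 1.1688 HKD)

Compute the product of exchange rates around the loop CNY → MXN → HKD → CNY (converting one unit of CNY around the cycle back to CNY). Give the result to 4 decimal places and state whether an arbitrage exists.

0.9922 (arbitrage exists)

Around CNY → MXN → HKD → CNY: 1 ÷ 0.39172 × 0.45427 ÷ 1.1688 = 0.992197
Product < 1; profitable direction is CNY → HKD → MXN → CNY.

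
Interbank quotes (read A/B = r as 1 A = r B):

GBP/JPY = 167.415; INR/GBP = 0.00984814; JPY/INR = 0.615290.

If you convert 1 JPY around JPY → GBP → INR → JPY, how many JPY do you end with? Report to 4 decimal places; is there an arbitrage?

Around JPY → GBP → INR → JPY: 1 ÷ 167.415 ÷ 0.00984814 ÷ 0.615290 = 0.985761
Product < 1; profitable direction is JPY → INR → GBP → JPY.

0.9858 (arbitrage exists)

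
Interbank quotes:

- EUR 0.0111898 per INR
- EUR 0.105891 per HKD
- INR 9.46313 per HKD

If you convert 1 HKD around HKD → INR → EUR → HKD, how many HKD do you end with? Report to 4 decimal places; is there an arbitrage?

Around HKD → INR → EUR → HKD: 1 × 9.46313 × 0.0111898 ÷ 0.105891 = 0.999996
Product ≈ 1 (deviation 0.000%, within rounding noise).

1.0000 (no arbitrage)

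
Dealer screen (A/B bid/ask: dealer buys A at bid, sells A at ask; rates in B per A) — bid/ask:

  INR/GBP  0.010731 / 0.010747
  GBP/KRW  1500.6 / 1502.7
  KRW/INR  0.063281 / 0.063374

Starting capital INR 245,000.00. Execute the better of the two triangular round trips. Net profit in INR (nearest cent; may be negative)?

Net profit: INR 4,657.46

Best loop INR → GBP → KRW → INR:
INR 245,000.00 × 0.010731 (sell INR at bid) = GBP 2,629.09
GBP 2,629.09 × 1500.6 (sell GBP at bid) = KRW 3,945,220
KRW 3,945,220 × 0.063281 (sell KRW at bid) = INR 249,657.46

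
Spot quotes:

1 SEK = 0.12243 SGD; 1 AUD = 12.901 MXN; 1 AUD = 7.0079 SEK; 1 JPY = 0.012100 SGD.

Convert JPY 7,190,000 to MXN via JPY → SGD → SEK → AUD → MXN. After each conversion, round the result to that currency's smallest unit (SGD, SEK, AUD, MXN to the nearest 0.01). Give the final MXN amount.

MXN 1,308,163.08

JPY 7,190,000 × 0.012100 = SGD 86,999.00
SGD 86,999.00 ÷ 0.12243 = SEK 710,601.98
SEK 710,601.98 ÷ 7.0079 = AUD 101,400.13
AUD 101,400.13 × 12.901 = MXN 1,308,163.08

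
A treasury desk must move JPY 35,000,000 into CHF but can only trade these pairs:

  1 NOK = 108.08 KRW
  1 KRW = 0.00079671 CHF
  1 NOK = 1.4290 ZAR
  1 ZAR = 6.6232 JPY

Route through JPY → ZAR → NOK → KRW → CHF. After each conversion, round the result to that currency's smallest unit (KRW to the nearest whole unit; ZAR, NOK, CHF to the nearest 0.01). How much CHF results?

CHF 318,429.69

JPY 35,000,000 ÷ 6.6232 = ZAR 5,284,454.64
ZAR 5,284,454.64 ÷ 1.4290 = NOK 3,698,008.85
NOK 3,698,008.85 × 108.08 = KRW 399,680,797
KRW 399,680,797 × 0.00079671 = CHF 318,429.69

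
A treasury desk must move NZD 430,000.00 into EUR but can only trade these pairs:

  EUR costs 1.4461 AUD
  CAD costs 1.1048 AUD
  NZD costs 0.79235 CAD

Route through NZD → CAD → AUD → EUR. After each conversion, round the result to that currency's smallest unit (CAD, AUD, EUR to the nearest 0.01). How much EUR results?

NZD 430,000.00 × 0.79235 = CAD 340,710.50
CAD 340,710.50 × 1.1048 = AUD 376,416.96
AUD 376,416.96 ÷ 1.4461 = EUR 260,298.02

EUR 260,298.02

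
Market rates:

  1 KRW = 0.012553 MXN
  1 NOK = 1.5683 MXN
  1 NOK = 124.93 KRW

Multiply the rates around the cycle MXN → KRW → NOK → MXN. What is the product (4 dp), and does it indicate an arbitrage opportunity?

1.0000 (no arbitrage)

Around MXN → KRW → NOK → MXN: 1 ÷ 0.012553 ÷ 124.93 × 1.5683 = 1.000034
Product ≈ 1 (deviation 0.003%, within rounding noise).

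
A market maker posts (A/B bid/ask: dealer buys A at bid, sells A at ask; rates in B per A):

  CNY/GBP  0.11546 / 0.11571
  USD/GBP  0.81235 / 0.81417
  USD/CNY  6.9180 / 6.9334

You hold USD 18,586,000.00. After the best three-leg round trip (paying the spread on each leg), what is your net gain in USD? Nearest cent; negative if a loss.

Best loop USD → GBP → CNY → USD:
USD 18,586,000.00 × 0.81235 (sell USD at bid) = GBP 15,098,337.10
GBP 15,098,337.10 ÷ 0.11571 (buy CNY at ask) = CNY 130,484,289.17
CNY 130,484,289.17 ÷ 6.9334 (buy USD at ask) = USD 18,819,668.44

Net profit: USD 233,668.44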